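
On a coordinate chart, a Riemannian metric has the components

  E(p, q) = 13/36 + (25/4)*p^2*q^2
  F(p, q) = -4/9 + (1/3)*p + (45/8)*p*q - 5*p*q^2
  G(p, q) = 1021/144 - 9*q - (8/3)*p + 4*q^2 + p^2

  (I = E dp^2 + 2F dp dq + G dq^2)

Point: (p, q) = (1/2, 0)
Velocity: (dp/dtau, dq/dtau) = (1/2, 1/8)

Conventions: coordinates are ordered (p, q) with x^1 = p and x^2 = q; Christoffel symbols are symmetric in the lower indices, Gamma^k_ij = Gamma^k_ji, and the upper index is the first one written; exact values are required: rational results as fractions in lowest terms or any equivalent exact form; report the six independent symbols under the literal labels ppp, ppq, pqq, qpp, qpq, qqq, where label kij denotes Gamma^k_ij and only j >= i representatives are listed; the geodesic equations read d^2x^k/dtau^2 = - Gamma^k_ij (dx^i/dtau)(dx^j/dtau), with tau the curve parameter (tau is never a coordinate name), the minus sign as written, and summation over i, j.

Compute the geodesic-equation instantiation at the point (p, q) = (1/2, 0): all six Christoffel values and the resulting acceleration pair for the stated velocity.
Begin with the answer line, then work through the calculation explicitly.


Answer: Gamma_ppp = 32/723, Gamma_ppq = -80/723, Gamma_pqq = 28547/2892, Gamma_qpp = 208/3615, Gamma_qpq = -104/723, Gamma_qqq = -1058/3615; accelerations (d^2p/dtau^2, d^2q/dtau^2) = (-9345/61696, 63/7712)

E = 13/36, F = -5/18, G = 865/144 at the point
E_p = 0, E_q = 0, F_p = 1/3, F_q = 45/16, G_p = -5/3, G_q = -9
EG - F^2 = 1205/576;  g^inv = (576/1205) * [[865/144, 5/18], [5/18, 13/36]]
first-kind symbols [ij,l] = (1/2)(d_i g_jl + d_j g_il - d_l g_ij): [pp,p] = E_p/2 = 0, [pp,q] = F_p - E_q/2 = 1/3, [pq,p] = E_q/2 = 0, [pq,q] = G_p/2 = -5/6, [qq,p] = F_q - G_p/2 = 175/48, [qq,q] = G_q/2 = -9/2
Gamma^p_ij = (G*[ij,p] - F*[ij,q])/(EG - F^2), Gamma^q_ij = (E*[ij,q] - F*[ij,p])/(EG - F^2)
Gamma_ppp = 32/723, Gamma_ppq = -80/723, Gamma_pqq = 28547/2892, Gamma_qpp = 208/3615, Gamma_qpq = -104/723, Gamma_qqq = -1058/3615
d^2p/dtau^2 = -(Gamma_ppp*(1/2)^2 + 2*Gamma_ppq*(1/2)*(1/8) + Gamma_pqq*(1/8)^2) = -9345/61696
d^2q/dtau^2 = -(Gamma_qpp*(1/2)^2 + 2*Gamma_qpq*(1/2)*(1/8) + Gamma_qqq*(1/8)^2) = 63/7712


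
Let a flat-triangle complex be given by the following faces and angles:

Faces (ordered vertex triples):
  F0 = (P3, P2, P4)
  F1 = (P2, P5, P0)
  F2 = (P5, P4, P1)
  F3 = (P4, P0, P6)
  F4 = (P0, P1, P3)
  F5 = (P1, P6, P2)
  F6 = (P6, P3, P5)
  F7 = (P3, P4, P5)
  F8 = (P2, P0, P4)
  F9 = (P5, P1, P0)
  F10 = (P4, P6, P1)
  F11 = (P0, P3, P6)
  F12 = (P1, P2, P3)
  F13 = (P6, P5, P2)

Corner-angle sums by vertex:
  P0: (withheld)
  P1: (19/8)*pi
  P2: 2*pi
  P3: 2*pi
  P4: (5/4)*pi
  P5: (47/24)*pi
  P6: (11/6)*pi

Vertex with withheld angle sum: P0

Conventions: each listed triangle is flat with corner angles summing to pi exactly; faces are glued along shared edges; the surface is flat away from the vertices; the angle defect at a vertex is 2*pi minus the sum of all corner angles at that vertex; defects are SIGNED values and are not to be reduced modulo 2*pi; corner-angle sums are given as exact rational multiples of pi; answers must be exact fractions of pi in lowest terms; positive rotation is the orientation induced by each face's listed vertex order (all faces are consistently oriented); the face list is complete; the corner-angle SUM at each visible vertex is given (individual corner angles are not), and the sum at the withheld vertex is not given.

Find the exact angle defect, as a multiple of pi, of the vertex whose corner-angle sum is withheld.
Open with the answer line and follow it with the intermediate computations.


Answer: defect(P0) = (-7/12)*pi

V = 7, E = 21, F = 14; chi = V - E + F = 0
Gauss-Bonnet: total defect = 2*pi*chi = 0; visible defects sum to (7/12)*pi


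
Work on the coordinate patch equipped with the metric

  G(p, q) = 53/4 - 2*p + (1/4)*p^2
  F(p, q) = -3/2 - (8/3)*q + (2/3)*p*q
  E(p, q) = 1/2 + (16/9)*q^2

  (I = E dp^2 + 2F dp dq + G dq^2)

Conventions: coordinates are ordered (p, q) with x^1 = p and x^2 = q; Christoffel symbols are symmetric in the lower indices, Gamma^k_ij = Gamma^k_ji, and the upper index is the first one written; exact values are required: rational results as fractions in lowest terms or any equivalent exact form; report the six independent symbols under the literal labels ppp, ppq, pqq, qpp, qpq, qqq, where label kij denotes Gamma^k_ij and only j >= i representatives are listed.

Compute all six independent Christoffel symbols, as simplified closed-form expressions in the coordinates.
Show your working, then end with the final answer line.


E = 1/2 + (16/9)*q^2; F = -3/2 - (8/3)*q + (2/3)*p*q; G = 53/4 - 2*p + (1/4)*p^2
Gamma^k_ij = (1/2) g^{kl} (d_i g_jl + d_j g_il - d_l g_ij), with g^inv = (1/(EG-F^2)) [[G, -F], [-F, E]]
first partials: E_p = 0, E_q = (32/9)*q, F_p = (2/3)*q, F_q = -8/3 + (2/3)*p, G_p = -2 + (1/2)*p, G_q = 0
D = EG - F^2 = 35/8 - 8*q - p + (148/9)*q^2 + 2*p*q + (1/8)*p^2
expanded: Gamma^p_pp = (G E_p - 2F F_p + F E_q)/(2D), Gamma^p_pq = (G E_q - F G_p)/(2D), Gamma^p_qq = (2G F_q - G G_p - F G_q)/(2D), Gamma^q_pp = (2E F_p - E E_q - F E_p)/(2D), Gamma^q_pq = (E G_p - F E_q)/(2D), Gamma^q_qq = (E G_q - 2F F_q + F G_p)/(2D); substitute and cancel common factors

Answer: Gamma_ppp = (160*p*q^2 - 640*q^2 - 360*q)/(27*p^2 + 432*p*q - 216*p + 3552*q^2 - 1728*q + 945), Gamma_ppq = (20*p^2*q - 160*p*q + 27*p + 1504*q - 108)/(9*p^2 + 144*p*q - 72*p + 1184*q^2 - 576*q + 315), Gamma_pqq = (15*p^3 - 180*p^2 + 1275*p - 3180)/(18*p^2 + 288*p*q - 144*p + 2368*q^2 - 1152*q + 630), Gamma_qpp = (-1280*q^3 - 360*q)/(81*p^2 + 1296*p*q - 648*p + 10656*q^2 - 5184*q + 2835), Gamma_qpq = (-160*p*q^2 + 27*p + 640*q^2 + 576*q - 108)/(27*p^2 + 432*p*q - 216*p + 3552*q^2 - 1728*q + 945), Gamma_qqq = (-20*p^2*q + 160*p*q + 45*p - 320*q - 180)/(9*p^2 + 144*p*q - 72*p + 1184*q^2 - 576*q + 315)


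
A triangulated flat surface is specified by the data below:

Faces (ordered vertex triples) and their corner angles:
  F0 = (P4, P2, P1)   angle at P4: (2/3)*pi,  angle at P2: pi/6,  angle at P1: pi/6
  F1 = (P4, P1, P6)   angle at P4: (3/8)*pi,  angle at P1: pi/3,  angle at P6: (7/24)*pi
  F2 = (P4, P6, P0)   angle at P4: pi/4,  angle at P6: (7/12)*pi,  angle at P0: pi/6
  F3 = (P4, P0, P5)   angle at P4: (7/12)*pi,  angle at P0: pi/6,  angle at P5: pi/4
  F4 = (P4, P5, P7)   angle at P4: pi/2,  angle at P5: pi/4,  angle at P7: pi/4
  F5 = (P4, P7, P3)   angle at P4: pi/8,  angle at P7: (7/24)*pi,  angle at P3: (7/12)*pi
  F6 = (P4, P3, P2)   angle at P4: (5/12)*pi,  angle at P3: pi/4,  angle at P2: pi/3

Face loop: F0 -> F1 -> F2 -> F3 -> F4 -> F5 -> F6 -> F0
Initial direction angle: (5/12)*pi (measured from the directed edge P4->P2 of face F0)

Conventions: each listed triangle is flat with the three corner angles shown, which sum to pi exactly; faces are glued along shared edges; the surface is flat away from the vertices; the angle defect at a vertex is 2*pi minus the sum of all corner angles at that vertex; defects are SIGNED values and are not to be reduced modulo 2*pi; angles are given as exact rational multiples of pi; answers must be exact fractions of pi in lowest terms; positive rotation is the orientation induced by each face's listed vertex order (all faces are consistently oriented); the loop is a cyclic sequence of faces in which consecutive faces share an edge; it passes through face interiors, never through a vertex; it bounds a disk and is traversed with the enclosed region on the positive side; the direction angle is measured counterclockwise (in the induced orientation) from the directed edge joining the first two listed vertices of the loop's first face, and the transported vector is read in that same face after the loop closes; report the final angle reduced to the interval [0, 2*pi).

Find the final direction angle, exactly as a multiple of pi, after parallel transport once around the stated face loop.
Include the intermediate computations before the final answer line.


enclosed vertex P4: corner angles sum to (35/12)*pi, defect = 2*pi - (35/12)*pi = (-11/12)*pi
holonomy = initial angle + sum of enclosed defects (mod 2*pi), positive in the induced orientation
final angle = (5/12)*pi - (11/12)*pi = (3/2)*pi (mod 2*pi)

Answer: final direction angle = (3/2)*pi


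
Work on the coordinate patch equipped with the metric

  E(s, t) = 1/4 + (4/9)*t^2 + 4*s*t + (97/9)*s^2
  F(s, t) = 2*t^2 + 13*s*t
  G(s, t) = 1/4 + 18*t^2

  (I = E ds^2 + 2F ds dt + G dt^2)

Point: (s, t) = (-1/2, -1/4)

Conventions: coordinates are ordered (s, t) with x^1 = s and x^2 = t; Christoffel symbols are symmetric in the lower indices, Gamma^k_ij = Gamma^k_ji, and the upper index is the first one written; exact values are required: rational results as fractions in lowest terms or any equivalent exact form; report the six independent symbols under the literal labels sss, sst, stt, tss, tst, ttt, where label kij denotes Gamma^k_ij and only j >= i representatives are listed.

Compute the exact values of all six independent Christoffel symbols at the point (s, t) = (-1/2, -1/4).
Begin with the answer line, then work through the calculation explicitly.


Answer: Gamma_sss = -1254/493, Gamma_sst = -440/493, Gamma_stt = -702/493, Gamma_tss = 7462/4437, Gamma_tst = 560/493, Gamma_ttt = -720/493

E = 125/36, F = 7/4, G = 11/8 at the point
E_s = -106/9, E_t = -20/9, F_s = -13/4, F_t = -15/2, G_s = 0, G_t = -9
EG - F^2 = 493/288;  g^inv = (288/493) * [[11/8, -7/4], [-7/4, 125/36]]
first-kind symbols [ij,l] = (1/2)(d_i g_jl + d_j g_il - d_l g_ij): [ss,s] = E_s/2 = -53/9, [ss,t] = F_s - E_t/2 = -77/36, [st,s] = E_t/2 = -10/9, [st,t] = G_s/2 = 0, [tt,s] = F_t - G_s/2 = -15/2, [tt,t] = G_t/2 = -9/2
Gamma^s_ij = (G*[ij,s] - F*[ij,t])/(EG - F^2), Gamma^t_ij = (E*[ij,t] - F*[ij,s])/(EG - F^2)


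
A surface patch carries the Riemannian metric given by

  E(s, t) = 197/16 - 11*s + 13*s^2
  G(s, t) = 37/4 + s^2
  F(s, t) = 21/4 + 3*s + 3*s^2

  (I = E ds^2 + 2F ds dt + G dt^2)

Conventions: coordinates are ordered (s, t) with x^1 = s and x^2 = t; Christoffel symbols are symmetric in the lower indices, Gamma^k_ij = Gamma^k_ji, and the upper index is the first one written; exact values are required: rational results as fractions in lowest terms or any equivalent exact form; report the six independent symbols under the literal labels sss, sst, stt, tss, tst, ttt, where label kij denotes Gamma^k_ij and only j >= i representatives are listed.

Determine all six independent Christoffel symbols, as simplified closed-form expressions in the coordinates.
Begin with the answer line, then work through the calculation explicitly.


Answer: Gamma_sss = (-320*s^3 - 2080*s^2 + 5104*s - 4264)/(256*s^4 - 1856*s^3 + 5892*s^2 - 8528*s + 5525), Gamma_sst = (-192*s^3 - 192*s^2 - 336*s)/(256*s^4 - 1856*s^3 + 5892*s^2 - 8528*s + 5525), Gamma_stt = (-64*s^3 - 592*s)/(256*s^4 - 1856*s^3 + 5892*s^2 - 8528*s + 5525), Gamma_tss = (2496*s^3 - 3168*s^2 - 696*s + 4212)/(256*s^4 - 1856*s^3 + 5892*s^2 - 8528*s + 5525), Gamma_tst = (832*s^3 - 704*s^2 + 788*s)/(256*s^4 - 1856*s^3 + 5892*s^2 - 8528*s + 5525), Gamma_ttt = (192*s^3 + 192*s^2 + 336*s)/(256*s^4 - 1856*s^3 + 5892*s^2 - 8528*s + 5525)

E = 197/16 - 11*s + 13*s^2; F = 21/4 + 3*s + 3*s^2; G = 37/4 + s^2
Gamma^k_ij = (1/2) g^{kl} (d_i g_jl + d_j g_il - d_l g_ij), with g^inv = (1/(EG-F^2)) [[G, -F], [-F, E]]
first partials: E_s = -11 + 26*s, E_t = 0, F_s = 3 + 6*s, F_t = 0, G_s = 2*s, G_t = 0
D = EG - F^2 = 5525/64 - (533/4)*s + (1473/16)*s^2 - 29*s^3 + 4*s^4
expanded: Gamma^s_ss = (G E_s - 2F F_s + F E_t)/(2D), Gamma^s_st = (G E_t - F G_s)/(2D), Gamma^s_tt = (2G F_t - G G_s - F G_t)/(2D), Gamma^t_ss = (2E F_s - E E_t - F E_s)/(2D), Gamma^t_st = (E G_s - F E_t)/(2D), Gamma^t_tt = (E G_t - 2F F_t + F G_s)/(2D); substitute and cancel common factors


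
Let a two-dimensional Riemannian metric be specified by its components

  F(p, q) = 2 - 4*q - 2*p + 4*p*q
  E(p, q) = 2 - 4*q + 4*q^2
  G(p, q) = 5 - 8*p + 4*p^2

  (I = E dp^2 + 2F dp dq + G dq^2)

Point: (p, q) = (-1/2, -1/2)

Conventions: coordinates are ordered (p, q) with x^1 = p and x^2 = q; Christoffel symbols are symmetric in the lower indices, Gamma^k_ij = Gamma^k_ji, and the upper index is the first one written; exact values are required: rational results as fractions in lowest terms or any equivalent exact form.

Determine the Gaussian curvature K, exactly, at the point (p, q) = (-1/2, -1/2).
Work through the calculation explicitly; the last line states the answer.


E = 5, F = 6, G = 10, EG - F^2 = 14 at the point
E_p = 0, E_q = -8, F_p = -4, F_q = -6, G_p = -12, G_q = 0
E_qq = 8, F_pq = 4, G_pp = 8
By Brioschi, K is (det M1 - det M2) divided by (EG - F^2) squared.
M1 = [[-E_qq/2 + F_pq - G_pp/2, E_p/2, F_p - E_q/2], [F_q - G_p/2, E, F], [G_q/2, F, G]] = [[-4, 0, 0], [0, 5, 6], [0, 6, 10]]; det M1 = -56
M2 = [[0, E_q/2, G_p/2], [E_q/2, E, F], [G_p/2, F, G]] = [[0, -4, -6], [-4, 5, 6], [-6, 6, 10]]; det M2 = -52
det M1 - det M2 = -4; K = -4 / (14)^2 = -1/49

Answer: K = -1/49


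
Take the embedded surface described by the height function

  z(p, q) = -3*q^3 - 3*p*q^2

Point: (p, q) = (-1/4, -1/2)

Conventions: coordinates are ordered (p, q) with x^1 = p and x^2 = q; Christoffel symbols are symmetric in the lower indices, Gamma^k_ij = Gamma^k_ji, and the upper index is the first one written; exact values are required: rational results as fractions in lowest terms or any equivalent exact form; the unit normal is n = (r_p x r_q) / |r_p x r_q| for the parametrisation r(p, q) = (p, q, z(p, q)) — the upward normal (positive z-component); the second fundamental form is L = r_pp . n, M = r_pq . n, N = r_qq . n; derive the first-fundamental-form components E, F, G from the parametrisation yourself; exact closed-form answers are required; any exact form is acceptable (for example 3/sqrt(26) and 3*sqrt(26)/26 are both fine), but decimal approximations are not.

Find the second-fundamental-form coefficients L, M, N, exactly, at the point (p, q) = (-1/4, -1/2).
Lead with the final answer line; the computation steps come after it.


Answer: L = 0, M = 12/13, N = 42/13

z_p = -3/4, z_q = -3, z_pp = 0, z_pq = 3, z_qq = 21/2
E = 25/16, F = 9/4, G = 10; answer radicand W^2 = 169/16
unnormalised second-form numerators: l = 0, m = 3, n = 21/2; L = l/sqrt(169/16), and similarly M = m/sqrt(W^2), N = n/sqrt(W^2)


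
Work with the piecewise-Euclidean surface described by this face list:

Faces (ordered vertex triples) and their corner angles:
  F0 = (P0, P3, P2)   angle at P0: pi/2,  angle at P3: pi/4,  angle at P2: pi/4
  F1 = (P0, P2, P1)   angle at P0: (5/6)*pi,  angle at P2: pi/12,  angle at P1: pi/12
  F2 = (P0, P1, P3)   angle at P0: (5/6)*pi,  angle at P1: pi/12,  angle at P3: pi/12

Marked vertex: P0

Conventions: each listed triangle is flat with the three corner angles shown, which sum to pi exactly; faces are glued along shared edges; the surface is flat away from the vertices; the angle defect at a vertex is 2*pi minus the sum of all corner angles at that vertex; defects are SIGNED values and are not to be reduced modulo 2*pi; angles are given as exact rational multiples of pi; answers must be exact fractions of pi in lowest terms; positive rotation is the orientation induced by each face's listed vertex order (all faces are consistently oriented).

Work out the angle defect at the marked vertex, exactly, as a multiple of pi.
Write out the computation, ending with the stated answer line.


Sum of corner angles at P0: (13/6)*pi
defect = 2*pi - (13/6)*pi

Answer: defect(P0) = -pi/6


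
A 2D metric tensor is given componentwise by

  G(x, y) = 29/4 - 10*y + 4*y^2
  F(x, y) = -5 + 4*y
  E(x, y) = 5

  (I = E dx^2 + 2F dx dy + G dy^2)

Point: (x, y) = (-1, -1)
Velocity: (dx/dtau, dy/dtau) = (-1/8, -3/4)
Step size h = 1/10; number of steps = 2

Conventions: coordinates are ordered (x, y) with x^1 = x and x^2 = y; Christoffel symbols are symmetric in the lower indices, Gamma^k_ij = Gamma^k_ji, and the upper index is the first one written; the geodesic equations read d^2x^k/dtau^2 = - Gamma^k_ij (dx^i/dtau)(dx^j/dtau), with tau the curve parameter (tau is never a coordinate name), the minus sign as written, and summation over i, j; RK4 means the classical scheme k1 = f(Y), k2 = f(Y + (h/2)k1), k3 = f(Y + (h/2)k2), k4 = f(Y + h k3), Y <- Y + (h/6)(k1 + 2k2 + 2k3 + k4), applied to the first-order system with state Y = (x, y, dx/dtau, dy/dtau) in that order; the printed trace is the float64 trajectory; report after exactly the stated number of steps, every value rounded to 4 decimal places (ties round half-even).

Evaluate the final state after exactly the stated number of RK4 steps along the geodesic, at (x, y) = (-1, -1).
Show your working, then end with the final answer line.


f(Y) = (dx/dtau, dy/dtau, -Gamma^x_ij Y'^i Y'^j, -Gamma^y_ij Y'^i Y'^j) with the Gammas evaluated at the stage position; h = 0.100000; intermediate values shown to 6 dp
step 0: x = -1.0000, y = -1.0000, dx/dtau = -0.1250, dy/dtau = -0.7500
step 1:
  k1: at (x, y) = (-1.000000, -1.000000), (dx/dtau, dy/dtau) = (-0.125000, -0.750000); Gamma_xxx = 0.000000, Gamma_xxy = 0.000000, Gamma_xyy = 0.158416, Gamma_yxx = 0.000000, Gamma_yxy = 0.000000, Gamma_yyy = -0.356436; k1 = (-0.125000, -0.750000, -0.089109, 0.200495)
  k2: at (x, y) = (-1.006250, -1.037500), (dx/dtau, dy/dtau) = (-0.129455, -0.739975); Gamma_xxx = 0.000000, Gamma_xxy = 0.000000, Gamma_xyy = 0.154258, Gamma_yxx = 0.000000, Gamma_yxy = 0.000000, Gamma_yyy = -0.352865; k2 = (-0.129455, -0.739975, -0.084466, 0.193216)
  k3: at (x, y) = (-1.006473, -1.036999), (dx/dtau, dy/dtau) = (-0.129223, -0.740339); Gamma_xxx = 0.000000, Gamma_xxy = 0.000000, Gamma_xyy = 0.154312, Gamma_yxx = 0.000000, Gamma_yxy = 0.000000, Gamma_yyy = -0.352912; k3 = (-0.129223, -0.740339, -0.084579, 0.193432)
  k4: at (x, y) = (-1.012922, -1.074034), (dx/dtau, dy/dtau) = (-0.133458, -0.730657); Gamma_xxx = 0.000000, Gamma_xxy = 0.000000, Gamma_xyy = 0.150350, Gamma_yxx = 0.000000, Gamma_yxy = 0.000000, Gamma_yyy = -0.349419; k4 = (-0.133458, -0.730657, -0.080266, 0.186541)
  Y <- Y + (h/6)(k1 + 2k2 + 2k3 + k4): x = -1.0129, y = -1.0740, dx/dtau = -0.1335, dy/dtau = -0.7307
step 2:
  k1: at (x, y) = (-1.012930, -1.074021), (dx/dtau, dy/dtau) = (-0.133458, -0.730661); Gamma_xxx = 0.000000, Gamma_xxy = 0.000000, Gamma_xyy = 0.150352, Gamma_yxx = 0.000000, Gamma_yxy = 0.000000, Gamma_yyy = -0.349420; k1 = (-0.133458, -0.730661, -0.080268, 0.186544)
  k2: at (x, y) = (-1.019603, -1.110554), (dx/dtau, dy/dtau) = (-0.137471, -0.721334); Gamma_xxx = 0.000000, Gamma_xxy = 0.000000, Gamma_xyy = 0.146580, Gamma_yxx = 0.000000, Gamma_yxy = 0.000000, Gamma_yyy = -0.346010; k2 = (-0.137471, -0.721334, -0.076269, 0.180037)
  k3: at (x, y) = (-1.019804, -1.110088), (dx/dtau, dy/dtau) = (-0.137271, -0.721659); Gamma_xxx = 0.000000, Gamma_xxy = 0.000000, Gamma_xyy = 0.146627, Gamma_yxx = 0.000000, Gamma_yxy = 0.000000, Gamma_yyy = -0.346053; k3 = (-0.137271, -0.721659, -0.076362, 0.180222)
  k4: at (x, y) = (-1.026657, -1.146187), (dx/dtau, dy/dtau) = (-0.141094, -0.712639); Gamma_xxx = 0.000000, Gamma_xxy = 0.000000, Gamma_xyy = 0.143026, Gamma_yxx = 0.000000, Gamma_yxy = 0.000000, Gamma_yyy = -0.342718; k4 = (-0.141094, -0.712639, -0.072637, 0.174051)
  Y <- Y + (h/6)(k1 + 2k2 + 2k3 + k4): x = -1.0267, y = -1.1462, dx/dtau = -0.1411, dy/dtau = -0.7126

Answer: x = -1.0267, y = -1.1462, dx/dtau = -0.1411, dy/dtau = -0.7126


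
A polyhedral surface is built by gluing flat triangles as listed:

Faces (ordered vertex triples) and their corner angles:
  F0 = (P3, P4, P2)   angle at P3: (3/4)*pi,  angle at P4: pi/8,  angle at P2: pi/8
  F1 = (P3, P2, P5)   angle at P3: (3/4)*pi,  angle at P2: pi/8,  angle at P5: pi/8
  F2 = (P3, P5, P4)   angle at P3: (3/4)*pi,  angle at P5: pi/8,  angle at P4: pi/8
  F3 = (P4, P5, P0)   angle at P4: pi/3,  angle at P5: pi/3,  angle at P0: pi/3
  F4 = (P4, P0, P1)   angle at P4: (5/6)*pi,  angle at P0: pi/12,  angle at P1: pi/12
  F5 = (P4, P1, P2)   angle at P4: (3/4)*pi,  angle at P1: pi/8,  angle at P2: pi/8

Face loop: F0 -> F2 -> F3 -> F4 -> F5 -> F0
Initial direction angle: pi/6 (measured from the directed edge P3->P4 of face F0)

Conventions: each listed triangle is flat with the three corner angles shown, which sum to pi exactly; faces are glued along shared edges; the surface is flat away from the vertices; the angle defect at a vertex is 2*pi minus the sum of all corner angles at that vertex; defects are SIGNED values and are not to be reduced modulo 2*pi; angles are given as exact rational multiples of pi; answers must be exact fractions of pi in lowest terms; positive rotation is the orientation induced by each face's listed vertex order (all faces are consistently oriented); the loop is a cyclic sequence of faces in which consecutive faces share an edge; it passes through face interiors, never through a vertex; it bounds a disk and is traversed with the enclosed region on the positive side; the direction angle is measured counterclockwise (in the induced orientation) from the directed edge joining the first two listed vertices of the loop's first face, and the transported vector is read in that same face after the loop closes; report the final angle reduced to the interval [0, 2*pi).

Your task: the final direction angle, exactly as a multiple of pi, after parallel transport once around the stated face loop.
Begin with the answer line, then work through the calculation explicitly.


Answer: final direction angle = 0

enclosed vertex P4: corner angles sum to (13/6)*pi, defect = 2*pi - (13/6)*pi = -pi/6
holonomy = initial angle + sum of enclosed defects (mod 2*pi), positive in the induced orientation
final angle = pi/6 - pi/6 = 0 (mod 2*pi)


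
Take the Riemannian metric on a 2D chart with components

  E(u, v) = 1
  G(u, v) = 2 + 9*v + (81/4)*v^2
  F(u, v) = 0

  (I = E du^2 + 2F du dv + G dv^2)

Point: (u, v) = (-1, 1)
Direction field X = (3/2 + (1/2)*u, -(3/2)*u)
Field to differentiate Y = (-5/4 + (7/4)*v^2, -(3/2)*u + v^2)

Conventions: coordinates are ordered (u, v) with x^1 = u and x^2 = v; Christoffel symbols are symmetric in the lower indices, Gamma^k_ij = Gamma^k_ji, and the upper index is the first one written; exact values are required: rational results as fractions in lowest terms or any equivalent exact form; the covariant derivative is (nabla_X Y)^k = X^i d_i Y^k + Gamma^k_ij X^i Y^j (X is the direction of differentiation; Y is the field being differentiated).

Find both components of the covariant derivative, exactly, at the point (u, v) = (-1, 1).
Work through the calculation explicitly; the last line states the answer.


E = 1, F = 0, G = 125/4 at the point
E_u = 0, E_v = 0, F_u = 0, F_v = 0, G_u = 0, G_v = 99/2
EG - F^2 = 125/4;  g^inv = (4/125) * [[125/4, 0], [0, 1]]
first-kind symbols [ij,l] = (1/2)(d_i g_jl + d_j g_il - d_l g_ij): [uu,u] = E_u/2 = 0, [uu,v] = F_u - E_v/2 = 0, [uv,u] = E_v/2 = 0, [uv,v] = G_u/2 = 0, [vv,u] = F_v - G_u/2 = 0, [vv,v] = G_v/2 = 99/4
Gamma^u_ij = (G*[ij,u] - F*[ij,v])/(EG - F^2), Gamma^v_ij = (E*[ij,v] - F*[ij,u])/(EG - F^2)
Gamma_uuu = 0, Gamma_uuv = 0, Gamma_uvv = 0, Gamma_vuu = 0, Gamma_vuv = 0, Gamma_vvv = 99/125
X = (1, 3/2), Y = (1/2, 5/2) at the point

Answer: (nabla_X Y)^u = 21/4, (nabla_X Y)^v = 447/100


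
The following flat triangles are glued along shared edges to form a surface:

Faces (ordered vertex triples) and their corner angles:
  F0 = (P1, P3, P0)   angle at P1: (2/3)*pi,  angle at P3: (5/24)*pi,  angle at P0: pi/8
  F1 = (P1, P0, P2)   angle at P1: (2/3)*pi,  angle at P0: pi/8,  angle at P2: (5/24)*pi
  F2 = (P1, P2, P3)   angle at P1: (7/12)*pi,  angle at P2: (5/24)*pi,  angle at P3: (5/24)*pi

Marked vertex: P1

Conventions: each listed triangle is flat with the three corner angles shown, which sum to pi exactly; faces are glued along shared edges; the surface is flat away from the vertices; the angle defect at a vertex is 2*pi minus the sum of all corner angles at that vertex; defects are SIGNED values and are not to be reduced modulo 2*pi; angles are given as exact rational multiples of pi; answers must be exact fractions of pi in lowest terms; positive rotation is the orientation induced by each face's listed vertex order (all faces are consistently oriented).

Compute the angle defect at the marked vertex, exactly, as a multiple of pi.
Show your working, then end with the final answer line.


Sum of corner angles at P1: (23/12)*pi
defect = 2*pi - (23/12)*pi

Answer: defect(P1) = pi/12


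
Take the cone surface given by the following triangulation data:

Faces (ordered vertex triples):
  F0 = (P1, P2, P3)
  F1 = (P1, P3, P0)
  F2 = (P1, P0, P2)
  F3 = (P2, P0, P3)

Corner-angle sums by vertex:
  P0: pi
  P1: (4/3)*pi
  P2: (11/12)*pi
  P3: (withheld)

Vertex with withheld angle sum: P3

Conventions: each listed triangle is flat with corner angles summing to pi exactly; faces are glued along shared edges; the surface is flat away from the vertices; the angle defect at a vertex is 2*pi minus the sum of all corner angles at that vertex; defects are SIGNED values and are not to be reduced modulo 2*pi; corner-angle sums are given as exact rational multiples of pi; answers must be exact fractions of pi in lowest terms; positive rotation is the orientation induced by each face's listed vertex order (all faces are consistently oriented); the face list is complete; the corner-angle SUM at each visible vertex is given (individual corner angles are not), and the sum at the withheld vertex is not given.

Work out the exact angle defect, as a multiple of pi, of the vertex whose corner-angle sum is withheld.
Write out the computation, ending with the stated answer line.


V = 4, E = 6, F = 4; chi = V - E + F = 2
Gauss-Bonnet: total defect = 2*pi*chi = 4*pi; visible defects sum to (11/4)*pi

Answer: defect(P3) = (5/4)*pi


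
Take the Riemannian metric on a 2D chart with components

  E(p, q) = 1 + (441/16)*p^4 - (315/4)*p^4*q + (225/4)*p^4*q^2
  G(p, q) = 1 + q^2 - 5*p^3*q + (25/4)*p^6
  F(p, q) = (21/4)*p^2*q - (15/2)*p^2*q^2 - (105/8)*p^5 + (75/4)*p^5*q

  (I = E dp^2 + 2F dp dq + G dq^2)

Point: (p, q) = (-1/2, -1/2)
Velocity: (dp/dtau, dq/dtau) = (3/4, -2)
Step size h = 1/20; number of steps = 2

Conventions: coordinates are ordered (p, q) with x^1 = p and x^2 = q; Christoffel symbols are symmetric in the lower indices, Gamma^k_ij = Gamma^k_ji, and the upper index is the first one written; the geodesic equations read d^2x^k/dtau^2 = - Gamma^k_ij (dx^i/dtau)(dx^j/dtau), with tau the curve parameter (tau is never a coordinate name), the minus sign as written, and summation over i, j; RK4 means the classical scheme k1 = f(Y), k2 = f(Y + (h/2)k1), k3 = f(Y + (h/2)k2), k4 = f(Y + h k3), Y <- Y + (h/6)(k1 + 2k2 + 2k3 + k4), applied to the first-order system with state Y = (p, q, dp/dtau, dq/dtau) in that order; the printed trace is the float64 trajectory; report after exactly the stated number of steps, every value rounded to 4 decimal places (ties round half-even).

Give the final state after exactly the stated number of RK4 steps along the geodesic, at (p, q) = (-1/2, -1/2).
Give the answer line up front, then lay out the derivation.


Answer: p = -0.4331, q = -0.6989, dp/dtau = 0.5896, dq/dtau = -1.9735

f(Y) = (dp/dtau, dq/dtau, -Gamma^p_ij Y'^i Y'^j, -Gamma^q_ij Y'^i Y'^j) with the Gammas evaluated at the stage position; h = 0.050000; intermediate values shown to 6 dp
step 0: p = -0.5000, q = -0.5000, dp/dtau = 0.7500, dq/dtau = -2.0000
step 1:
  k1: at (p, q) = (-0.500000, -0.500000), (dp/dtau, dq/dtau) = (0.750000, -2.000000); Gamma_ppp = -3.320948, Gamma_ppq = -0.691864, Gamma_pqq = 0.368994, Gamma_qpp = 0.276746, Gamma_qpq = 0.057655, Gamma_qqq = -0.030750; k1 = (0.750000, -2.000000, -1.683536, 0.140295)
  k2: at (p, q) = (-0.481250, -0.550000), (dp/dtau, dq/dtau) = (0.707912, -1.996493); Gamma_ppp = -3.384967, Gamma_ppq = -0.651606, Gamma_pqq = 0.375131, Gamma_qpp = 0.423037, Gamma_qpq = 0.081435, Gamma_qqq = -0.046882; k2 = (0.707912, -1.996493, -1.640808, 0.205060)
  k3: at (p, q) = (-0.482302, -0.549912), (dp/dtau, dq/dtau) = (0.708980, -1.994873); Gamma_ppp = -3.383556, Gamma_ppq = -0.652804, Gamma_pqq = 0.374182, Gamma_qpp = 0.418069, Gamma_qpq = 0.080660, Gamma_qqq = -0.046234; k3 = (0.708980, -1.994873, -1.634869, 0.202003)
  k4: at (p, q) = (-0.464551, -0.599744), (dp/dtau, dq/dtau) = (0.668257, -1.989900); Gamma_ppp = -3.434576, Gamma_ppq = -0.613789, Gamma_pqq = 0.379220, Gamma_qpp = 0.569966, Gamma_qpq = 0.101858, Gamma_qqq = -0.062931; k4 = (0.668257, -1.989900, -1.600216, 0.265555)
  Y <- Y + (h/6)(k1 + 2k2 + 2k3 + k4): p = -0.4646, q = -0.5998, dp/dtau = 0.6680, dq/dtau = -1.9898
step 2:
  k1: at (p, q) = (-0.464566, -0.599772), (dp/dtau, dq/dtau) = (0.668041, -1.989834); Gamma_ppp = -3.434583, Gamma_ppq = -0.613797, Gamma_pqq = 0.379200, Gamma_qpp = 0.569923, Gamma_qpq = 0.101851, Gamma_qqq = -0.062923; k1 = (0.668041, -1.989834, -1.600464, 0.265576)
  k2: at (p, q) = (-0.447865, -0.649518), (dp/dtau, dq/dtau) = (0.628029, -1.983194); Gamma_ppp = -3.471329, Gamma_ppq = -0.576016, Gamma_pqq = 0.382894, Gamma_qpp = 0.726575, Gamma_qpq = 0.120564, Gamma_qqq = -0.080143; k2 = (0.628029, -1.983194, -1.571641, 0.328956)
  k3: at (p, q) = (-0.448866, -0.649352), (dp/dtau, dq/dtau) = (0.628750, -1.981610); Gamma_ppp = -3.471193, Gamma_ppq = -0.577351, Gamma_pqq = 0.382073, Gamma_qpp = 0.720551, Gamma_qpq = 0.119847, Gamma_qqq = -0.079311; k3 = (0.628750, -1.981610, -1.566746, 0.325225)
  k4: at (p, q) = (-0.433129, -0.698852), (dp/dtau, dq/dtau) = (0.589703, -1.973572); Gamma_ppp = -3.493970, Gamma_ppq = -0.540922, Gamma_pqq = 0.384449, Gamma_qpp = 0.880001, Gamma_qpq = 0.136238, Gamma_qqq = -0.096828; k4 = (0.589703, -1.973572, -1.541469, 0.388239)
  Y <- Y + (h/6)(k1 + 2k2 + 2k3 + k4): p = -0.4331, q = -0.6989, dp/dtau = 0.5896, dq/dtau = -1.9735


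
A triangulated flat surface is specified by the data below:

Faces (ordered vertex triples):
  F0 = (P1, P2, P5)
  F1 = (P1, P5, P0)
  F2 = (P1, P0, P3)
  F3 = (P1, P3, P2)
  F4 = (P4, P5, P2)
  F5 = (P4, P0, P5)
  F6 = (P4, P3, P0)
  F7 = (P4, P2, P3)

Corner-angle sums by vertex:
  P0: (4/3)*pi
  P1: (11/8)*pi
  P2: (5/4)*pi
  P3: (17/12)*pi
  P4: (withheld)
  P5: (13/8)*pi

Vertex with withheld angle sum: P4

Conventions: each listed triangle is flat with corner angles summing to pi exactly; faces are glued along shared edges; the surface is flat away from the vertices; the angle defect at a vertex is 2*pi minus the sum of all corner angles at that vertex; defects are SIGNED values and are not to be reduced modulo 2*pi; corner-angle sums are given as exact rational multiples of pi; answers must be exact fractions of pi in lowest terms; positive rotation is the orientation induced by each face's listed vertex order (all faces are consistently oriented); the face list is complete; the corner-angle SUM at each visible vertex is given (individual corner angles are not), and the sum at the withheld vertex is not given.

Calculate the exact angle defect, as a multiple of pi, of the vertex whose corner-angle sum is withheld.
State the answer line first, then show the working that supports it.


Answer: defect(P4) = pi

V = 6, E = 12, F = 8; chi = V - E + F = 2
Gauss-Bonnet: total defect = 2*pi*chi = 4*pi; visible defects sum to 3*pi


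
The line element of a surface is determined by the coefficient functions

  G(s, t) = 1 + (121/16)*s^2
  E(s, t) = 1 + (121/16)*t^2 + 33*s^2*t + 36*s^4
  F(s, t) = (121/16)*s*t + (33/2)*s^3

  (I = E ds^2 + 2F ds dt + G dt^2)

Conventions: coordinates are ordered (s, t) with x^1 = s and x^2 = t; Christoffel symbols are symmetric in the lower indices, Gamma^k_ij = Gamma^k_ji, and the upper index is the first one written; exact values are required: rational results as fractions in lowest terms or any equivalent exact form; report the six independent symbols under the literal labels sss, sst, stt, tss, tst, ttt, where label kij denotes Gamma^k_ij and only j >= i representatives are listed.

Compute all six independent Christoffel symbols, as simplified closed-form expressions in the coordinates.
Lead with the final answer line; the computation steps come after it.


Answer: Gamma_sss = (1152*s^3 + 528*s*t)/(576*s^4 + 528*s^2*t + 121*s^2 + 121*t^2 + 16), Gamma_sst = (264*s^2 + 121*t)/(576*s^4 + 528*s^2*t + 121*s^2 + 121*t^2 + 16), Gamma_stt = 0, Gamma_tss = 528*s^2/(576*s^4 + 528*s^2*t + 121*s^2 + 121*t^2 + 16), Gamma_tst = 121*s/(576*s^4 + 528*s^2*t + 121*s^2 + 121*t^2 + 16), Gamma_ttt = 0

E = 1 + (121/16)*t^2 + 33*s^2*t + 36*s^4; F = (121/16)*s*t + (33/2)*s^3; G = 1 + (121/16)*s^2
Gamma^k_ij = (1/2) g^{kl} (d_i g_jl + d_j g_il - d_l g_ij), with g^inv = (1/(EG-F^2)) [[G, -F], [-F, E]]
first partials: E_s = 66*s*t + 144*s^3, E_t = (121/8)*t + 33*s^2, F_s = (121/16)*t + (99/2)*s^2, F_t = (121/16)*s, G_s = (121/8)*s, G_t = 0
D = EG - F^2 = 1 + (121/16)*t^2 + (121/16)*s^2 + 33*s^2*t + 36*s^4
expanded: Gamma^s_ss = (G E_s - 2F F_s + F E_t)/(2D), Gamma^s_st = (G E_t - F G_s)/(2D), Gamma^s_tt = (2G F_t - G G_s - F G_t)/(2D), Gamma^t_ss = (2E F_s - E E_t - F E_s)/(2D), Gamma^t_st = (E G_s - F E_t)/(2D), Gamma^t_tt = (E G_t - 2F F_t + F G_s)/(2D); substitute and cancel common factors


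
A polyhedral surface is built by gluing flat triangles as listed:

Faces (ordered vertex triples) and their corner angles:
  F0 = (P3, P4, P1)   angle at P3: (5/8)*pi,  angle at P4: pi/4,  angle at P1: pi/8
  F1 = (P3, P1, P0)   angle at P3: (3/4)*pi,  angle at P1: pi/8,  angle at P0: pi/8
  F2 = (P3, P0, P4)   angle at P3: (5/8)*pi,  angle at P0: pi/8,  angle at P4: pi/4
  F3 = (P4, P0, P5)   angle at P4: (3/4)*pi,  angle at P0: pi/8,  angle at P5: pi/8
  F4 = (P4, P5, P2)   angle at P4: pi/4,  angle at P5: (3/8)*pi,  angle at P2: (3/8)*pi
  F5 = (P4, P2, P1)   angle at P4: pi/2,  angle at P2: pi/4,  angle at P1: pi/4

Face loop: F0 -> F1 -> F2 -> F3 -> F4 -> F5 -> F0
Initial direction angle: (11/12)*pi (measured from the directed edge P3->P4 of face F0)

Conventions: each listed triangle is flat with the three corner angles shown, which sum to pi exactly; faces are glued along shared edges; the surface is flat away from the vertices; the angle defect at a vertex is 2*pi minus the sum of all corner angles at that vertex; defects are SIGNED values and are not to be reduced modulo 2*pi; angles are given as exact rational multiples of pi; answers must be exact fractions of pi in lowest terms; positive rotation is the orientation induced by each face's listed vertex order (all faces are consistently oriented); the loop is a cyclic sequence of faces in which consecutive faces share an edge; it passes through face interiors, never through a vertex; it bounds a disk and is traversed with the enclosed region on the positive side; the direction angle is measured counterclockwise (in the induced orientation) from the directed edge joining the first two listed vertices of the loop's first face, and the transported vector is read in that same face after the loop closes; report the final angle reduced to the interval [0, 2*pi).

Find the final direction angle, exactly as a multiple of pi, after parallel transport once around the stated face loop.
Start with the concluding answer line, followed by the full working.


Answer: final direction angle = (11/12)*pi

enclosed vertex P3: corner angles sum to 2*pi, defect = 2*pi - 2*pi = 0
enclosed vertex P4: corner angles sum to 2*pi, defect = 2*pi - 2*pi = 0
the rotation equals the total enclosed defect, so the final angle is initial + defects (mod 2*pi)
final angle = (11/12)*pi + 0 = (11/12)*pi (mod 2*pi)


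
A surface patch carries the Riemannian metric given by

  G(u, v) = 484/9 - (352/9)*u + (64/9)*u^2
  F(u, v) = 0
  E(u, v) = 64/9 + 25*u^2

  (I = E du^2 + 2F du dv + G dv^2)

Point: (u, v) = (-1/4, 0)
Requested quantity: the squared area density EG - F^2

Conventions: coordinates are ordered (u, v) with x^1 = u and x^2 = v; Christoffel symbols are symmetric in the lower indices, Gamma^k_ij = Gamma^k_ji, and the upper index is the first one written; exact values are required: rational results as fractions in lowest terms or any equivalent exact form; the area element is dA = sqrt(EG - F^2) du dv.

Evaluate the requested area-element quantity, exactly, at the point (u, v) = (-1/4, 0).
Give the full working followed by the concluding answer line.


E = 1249/144, F = 0, G = 64; EG - F^2 = 4996/9

Answer: EG - F^2 = 4996/9


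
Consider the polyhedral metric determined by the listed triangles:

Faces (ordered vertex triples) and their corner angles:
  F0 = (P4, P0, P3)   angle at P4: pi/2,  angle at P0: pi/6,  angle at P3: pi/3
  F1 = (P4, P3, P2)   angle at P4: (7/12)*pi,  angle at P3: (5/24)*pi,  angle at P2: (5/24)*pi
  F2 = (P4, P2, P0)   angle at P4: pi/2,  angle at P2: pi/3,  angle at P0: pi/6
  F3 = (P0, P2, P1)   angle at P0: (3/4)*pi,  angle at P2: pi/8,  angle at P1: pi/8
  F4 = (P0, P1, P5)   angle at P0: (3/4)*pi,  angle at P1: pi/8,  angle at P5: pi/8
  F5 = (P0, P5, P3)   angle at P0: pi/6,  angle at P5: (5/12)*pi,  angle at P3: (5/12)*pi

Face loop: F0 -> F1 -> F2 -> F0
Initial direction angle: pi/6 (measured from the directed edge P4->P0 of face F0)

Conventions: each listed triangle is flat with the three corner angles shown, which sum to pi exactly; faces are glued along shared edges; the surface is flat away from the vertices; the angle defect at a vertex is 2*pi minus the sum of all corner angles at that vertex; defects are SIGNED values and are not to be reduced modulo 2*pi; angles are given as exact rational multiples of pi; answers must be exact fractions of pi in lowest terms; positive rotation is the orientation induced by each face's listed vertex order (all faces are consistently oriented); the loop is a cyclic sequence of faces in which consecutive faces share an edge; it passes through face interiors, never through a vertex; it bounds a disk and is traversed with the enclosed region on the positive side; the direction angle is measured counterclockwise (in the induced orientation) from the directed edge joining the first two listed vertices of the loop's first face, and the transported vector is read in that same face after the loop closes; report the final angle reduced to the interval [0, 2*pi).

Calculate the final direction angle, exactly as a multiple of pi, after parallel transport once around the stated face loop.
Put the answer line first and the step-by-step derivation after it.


Answer: final direction angle = (7/12)*pi

enclosed vertex P4: corner angles sum to (19/12)*pi, defect = 2*pi - (19/12)*pi = (5/12)*pi
summing the enclosed defects onto the initial angle, mod 2*pi in the induced orientation:
final angle = pi/6 + (5/12)*pi = (7/12)*pi (mod 2*pi)


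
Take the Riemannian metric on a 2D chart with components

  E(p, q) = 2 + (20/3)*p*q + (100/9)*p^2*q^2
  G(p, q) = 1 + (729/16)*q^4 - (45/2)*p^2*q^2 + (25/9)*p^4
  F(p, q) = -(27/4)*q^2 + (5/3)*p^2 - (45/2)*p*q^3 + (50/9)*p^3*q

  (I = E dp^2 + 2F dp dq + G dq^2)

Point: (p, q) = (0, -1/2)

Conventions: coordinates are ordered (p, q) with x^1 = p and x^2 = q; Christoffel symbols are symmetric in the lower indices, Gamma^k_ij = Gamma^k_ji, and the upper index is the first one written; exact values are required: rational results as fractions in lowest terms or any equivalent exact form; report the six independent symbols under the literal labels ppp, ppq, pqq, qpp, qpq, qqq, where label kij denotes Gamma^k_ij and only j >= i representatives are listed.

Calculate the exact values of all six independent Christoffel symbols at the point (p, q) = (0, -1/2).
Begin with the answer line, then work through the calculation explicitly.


Answer: Gamma_ppp = -1280/3723, Gamma_ppq = 0, Gamma_pqq = 1728/1241, Gamma_qpp = 720/1241, Gamma_qpq = 0, Gamma_qqq = -2916/1241

E = 2, F = -27/16, G = 985/256 at the point
E_p = -10/3, E_q = 0, F_p = 45/16, F_q = 27/4, G_p = 0, G_q = -729/32
EG - F^2 = 1241/256;  g^inv = (256/1241) * [[985/256, 27/16], [27/16, 2]]
first-kind symbols [ij,l] = (1/2)(d_i g_jl + d_j g_il - d_l g_ij): [pp,p] = E_p/2 = -5/3, [pp,q] = F_p - E_q/2 = 45/16, [pq,p] = E_q/2 = 0, [pq,q] = G_p/2 = 0, [qq,p] = F_q - G_p/2 = 27/4, [qq,q] = G_q/2 = -729/64
Gamma^p_ij = (G*[ij,p] - F*[ij,q])/(EG - F^2), Gamma^q_ij = (E*[ij,q] - F*[ij,p])/(EG - F^2)


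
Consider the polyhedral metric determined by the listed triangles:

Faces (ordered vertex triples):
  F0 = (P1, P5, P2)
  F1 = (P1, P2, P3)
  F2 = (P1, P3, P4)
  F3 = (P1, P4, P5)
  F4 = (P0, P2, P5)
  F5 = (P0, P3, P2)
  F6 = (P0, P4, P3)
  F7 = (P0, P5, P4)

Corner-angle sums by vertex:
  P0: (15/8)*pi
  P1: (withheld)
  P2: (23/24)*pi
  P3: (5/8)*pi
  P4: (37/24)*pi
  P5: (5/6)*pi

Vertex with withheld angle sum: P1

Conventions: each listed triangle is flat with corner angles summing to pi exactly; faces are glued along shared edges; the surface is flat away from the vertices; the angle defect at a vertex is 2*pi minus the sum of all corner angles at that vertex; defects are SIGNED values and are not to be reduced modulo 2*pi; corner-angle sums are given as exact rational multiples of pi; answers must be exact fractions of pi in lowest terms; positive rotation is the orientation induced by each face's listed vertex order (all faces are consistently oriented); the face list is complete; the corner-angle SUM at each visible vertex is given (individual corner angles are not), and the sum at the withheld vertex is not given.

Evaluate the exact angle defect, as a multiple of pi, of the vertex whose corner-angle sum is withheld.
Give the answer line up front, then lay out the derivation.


Answer: defect(P1) = -pi/6

V = 6, E = 12, F = 8; chi = V - E + F = 2
Gauss-Bonnet: total defect = 2*pi*chi = 4*pi; visible defects sum to (25/6)*pi
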